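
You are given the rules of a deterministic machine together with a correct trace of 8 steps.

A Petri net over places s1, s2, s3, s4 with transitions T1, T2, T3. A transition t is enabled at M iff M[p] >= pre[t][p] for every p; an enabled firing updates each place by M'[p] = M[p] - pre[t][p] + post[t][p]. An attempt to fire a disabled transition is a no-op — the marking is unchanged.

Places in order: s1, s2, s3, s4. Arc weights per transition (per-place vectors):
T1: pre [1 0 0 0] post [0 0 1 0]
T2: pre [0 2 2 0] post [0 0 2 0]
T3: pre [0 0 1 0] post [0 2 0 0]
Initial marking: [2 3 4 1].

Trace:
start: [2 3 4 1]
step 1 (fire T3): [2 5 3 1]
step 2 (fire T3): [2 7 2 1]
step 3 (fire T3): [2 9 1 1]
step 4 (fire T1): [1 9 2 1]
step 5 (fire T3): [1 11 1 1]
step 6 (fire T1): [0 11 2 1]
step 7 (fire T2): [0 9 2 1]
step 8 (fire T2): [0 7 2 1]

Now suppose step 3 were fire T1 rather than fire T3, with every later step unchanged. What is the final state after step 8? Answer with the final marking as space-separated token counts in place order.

(re-executing from step 3 with the substitution; state before step 3: [2 7 2 1])
step 3 (fire T1): [1 7 3 1]
step 4 (fire T1): [0 7 4 1]
step 5 (fire T3): [0 9 3 1]
step 6 (fire T1): [0 9 3 1]
step 7 (fire T2): [0 7 3 1]
step 8 (fire T2): [0 5 3 1]

0 5 3 1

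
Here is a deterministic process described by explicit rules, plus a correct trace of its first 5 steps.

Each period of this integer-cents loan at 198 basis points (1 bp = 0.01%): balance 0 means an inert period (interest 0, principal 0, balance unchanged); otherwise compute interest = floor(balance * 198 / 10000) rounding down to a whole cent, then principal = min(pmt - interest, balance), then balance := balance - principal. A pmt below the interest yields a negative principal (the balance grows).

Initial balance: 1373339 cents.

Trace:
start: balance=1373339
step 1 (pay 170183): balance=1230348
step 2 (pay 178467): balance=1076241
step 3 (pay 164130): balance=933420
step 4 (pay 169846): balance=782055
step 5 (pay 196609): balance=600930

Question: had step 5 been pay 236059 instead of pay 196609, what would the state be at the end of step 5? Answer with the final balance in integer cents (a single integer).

561480

(re-executing from step 5 with the substitution; state before step 5: balance=782055)
step 5 (pay 236059): balance=561480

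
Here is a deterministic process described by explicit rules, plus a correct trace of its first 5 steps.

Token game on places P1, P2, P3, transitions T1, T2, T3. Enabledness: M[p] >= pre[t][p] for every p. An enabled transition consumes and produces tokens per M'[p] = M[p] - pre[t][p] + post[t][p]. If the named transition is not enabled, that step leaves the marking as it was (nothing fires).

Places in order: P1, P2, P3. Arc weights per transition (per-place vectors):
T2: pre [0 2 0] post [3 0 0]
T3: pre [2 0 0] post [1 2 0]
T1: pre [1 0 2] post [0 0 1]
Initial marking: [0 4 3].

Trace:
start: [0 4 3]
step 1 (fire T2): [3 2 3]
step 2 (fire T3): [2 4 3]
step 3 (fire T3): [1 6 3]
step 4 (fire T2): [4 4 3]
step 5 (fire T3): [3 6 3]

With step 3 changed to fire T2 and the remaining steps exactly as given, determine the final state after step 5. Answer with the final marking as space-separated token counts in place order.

7 2 3

(re-executing from step 3 with the substitution; state before step 3: [2 4 3])
step 3 (fire T2): [5 2 3]
step 4 (fire T2): [8 0 3]
step 5 (fire T3): [7 2 3]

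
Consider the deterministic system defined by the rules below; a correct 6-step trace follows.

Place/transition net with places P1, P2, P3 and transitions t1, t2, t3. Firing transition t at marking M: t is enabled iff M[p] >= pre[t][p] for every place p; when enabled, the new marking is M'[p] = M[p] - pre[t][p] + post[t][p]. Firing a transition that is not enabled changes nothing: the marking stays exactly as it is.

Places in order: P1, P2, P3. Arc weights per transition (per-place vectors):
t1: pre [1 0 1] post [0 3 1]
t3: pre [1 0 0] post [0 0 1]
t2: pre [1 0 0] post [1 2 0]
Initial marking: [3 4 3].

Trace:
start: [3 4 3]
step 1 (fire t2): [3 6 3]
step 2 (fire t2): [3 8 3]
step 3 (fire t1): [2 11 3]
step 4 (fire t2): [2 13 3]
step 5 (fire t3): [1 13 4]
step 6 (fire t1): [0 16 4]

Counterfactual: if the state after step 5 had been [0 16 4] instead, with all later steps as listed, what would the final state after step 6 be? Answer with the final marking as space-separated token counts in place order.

0 16 4

state after step 5 := [0 16 4]
step 6 (fire t1): [0 16 4]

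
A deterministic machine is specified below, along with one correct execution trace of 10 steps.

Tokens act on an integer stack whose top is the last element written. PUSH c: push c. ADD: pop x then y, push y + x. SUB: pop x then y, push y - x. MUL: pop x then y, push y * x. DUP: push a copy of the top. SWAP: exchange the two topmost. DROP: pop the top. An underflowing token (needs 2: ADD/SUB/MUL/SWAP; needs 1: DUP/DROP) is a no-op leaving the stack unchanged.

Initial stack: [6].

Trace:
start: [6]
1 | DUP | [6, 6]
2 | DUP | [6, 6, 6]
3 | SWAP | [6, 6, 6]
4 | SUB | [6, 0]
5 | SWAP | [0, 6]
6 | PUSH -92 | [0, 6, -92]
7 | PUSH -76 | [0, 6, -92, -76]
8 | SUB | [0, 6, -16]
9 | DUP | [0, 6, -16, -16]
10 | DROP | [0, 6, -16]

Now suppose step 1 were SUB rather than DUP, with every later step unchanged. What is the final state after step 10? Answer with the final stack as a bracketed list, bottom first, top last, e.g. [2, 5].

[0, -16]

(re-executing from step 1 with the substitution; state before step 1: [6])
1 | SUB | [6]
2 | DUP | [6, 6]
3 | SWAP | [6, 6]
4 | SUB | [0]
5 | SWAP | [0]
6 | PUSH -92 | [0, -92]
7 | PUSH -76 | [0, -92, -76]
8 | SUB | [0, -16]
9 | DUP | [0, -16, -16]
10 | DROP | [0, -16]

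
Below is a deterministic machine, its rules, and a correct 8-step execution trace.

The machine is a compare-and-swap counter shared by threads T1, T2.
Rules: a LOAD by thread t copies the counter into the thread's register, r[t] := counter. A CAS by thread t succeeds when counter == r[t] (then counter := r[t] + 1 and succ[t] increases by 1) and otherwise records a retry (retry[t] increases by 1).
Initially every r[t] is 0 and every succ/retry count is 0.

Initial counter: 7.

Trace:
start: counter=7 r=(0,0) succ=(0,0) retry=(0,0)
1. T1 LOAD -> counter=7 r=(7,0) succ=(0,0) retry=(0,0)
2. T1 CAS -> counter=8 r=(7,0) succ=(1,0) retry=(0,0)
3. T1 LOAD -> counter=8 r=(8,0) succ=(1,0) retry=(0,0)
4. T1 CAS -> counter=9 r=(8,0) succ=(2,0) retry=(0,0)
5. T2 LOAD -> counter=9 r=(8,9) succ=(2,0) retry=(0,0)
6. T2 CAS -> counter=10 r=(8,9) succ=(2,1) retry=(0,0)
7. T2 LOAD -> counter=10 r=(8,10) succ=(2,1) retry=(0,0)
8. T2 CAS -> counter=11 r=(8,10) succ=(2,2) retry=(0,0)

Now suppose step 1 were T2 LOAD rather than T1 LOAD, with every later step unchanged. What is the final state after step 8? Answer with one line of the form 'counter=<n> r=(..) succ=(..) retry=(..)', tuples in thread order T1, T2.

(re-executing from step 1 with the substitution; state before step 1: counter=7 r=(0,0) succ=(0,0) retry=(0,0))
1. T2 LOAD -> counter=7 r=(0,7) succ=(0,0) retry=(0,0)
2. T1 CAS -> counter=7 r=(0,7) succ=(0,0) retry=(1,0)
3. T1 LOAD -> counter=7 r=(7,7) succ=(0,0) retry=(1,0)
4. T1 CAS -> counter=8 r=(7,7) succ=(1,0) retry=(1,0)
5. T2 LOAD -> counter=8 r=(7,8) succ=(1,0) retry=(1,0)
6. T2 CAS -> counter=9 r=(7,8) succ=(1,1) retry=(1,0)
7. T2 LOAD -> counter=9 r=(7,9) succ=(1,1) retry=(1,0)
8. T2 CAS -> counter=10 r=(7,9) succ=(1,2) retry=(1,0)

counter=10 r=(7,9) succ=(1,2) retry=(1,0)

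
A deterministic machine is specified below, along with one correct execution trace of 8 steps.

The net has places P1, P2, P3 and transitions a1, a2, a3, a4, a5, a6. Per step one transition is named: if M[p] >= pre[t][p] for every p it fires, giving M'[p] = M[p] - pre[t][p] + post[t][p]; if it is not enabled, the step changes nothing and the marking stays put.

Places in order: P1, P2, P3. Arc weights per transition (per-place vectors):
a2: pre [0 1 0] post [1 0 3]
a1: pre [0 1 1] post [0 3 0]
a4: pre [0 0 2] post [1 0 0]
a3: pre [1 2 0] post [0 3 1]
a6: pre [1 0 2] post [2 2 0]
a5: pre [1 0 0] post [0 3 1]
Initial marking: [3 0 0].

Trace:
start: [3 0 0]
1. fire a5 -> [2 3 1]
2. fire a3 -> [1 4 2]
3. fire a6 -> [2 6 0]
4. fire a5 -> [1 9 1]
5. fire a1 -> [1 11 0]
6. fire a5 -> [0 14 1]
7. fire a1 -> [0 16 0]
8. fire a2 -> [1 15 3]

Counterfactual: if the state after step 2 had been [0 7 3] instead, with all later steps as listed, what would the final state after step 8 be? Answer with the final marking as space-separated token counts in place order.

state after step 2 := [0 7 3]
3. fire a6 -> [0 7 3]
4. fire a5 -> [0 7 3]
5. fire a1 -> [0 9 2]
6. fire a5 -> [0 9 2]
7. fire a1 -> [0 11 1]
8. fire a2 -> [1 10 4]

1 10 4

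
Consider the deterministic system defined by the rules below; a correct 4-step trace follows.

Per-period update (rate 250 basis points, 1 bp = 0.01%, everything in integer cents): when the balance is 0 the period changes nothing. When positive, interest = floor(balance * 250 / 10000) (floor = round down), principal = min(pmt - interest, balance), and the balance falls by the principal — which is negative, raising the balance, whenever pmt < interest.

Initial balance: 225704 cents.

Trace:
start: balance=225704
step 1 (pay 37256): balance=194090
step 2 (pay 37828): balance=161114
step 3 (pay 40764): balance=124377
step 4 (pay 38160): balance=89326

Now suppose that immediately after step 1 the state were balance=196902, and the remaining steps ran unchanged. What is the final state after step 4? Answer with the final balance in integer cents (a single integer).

state after step 1 := balance=196902
step 2 (pay 37828): balance=163996
step 3 (pay 40764): balance=127331
step 4 (pay 38160): balance=92354

92354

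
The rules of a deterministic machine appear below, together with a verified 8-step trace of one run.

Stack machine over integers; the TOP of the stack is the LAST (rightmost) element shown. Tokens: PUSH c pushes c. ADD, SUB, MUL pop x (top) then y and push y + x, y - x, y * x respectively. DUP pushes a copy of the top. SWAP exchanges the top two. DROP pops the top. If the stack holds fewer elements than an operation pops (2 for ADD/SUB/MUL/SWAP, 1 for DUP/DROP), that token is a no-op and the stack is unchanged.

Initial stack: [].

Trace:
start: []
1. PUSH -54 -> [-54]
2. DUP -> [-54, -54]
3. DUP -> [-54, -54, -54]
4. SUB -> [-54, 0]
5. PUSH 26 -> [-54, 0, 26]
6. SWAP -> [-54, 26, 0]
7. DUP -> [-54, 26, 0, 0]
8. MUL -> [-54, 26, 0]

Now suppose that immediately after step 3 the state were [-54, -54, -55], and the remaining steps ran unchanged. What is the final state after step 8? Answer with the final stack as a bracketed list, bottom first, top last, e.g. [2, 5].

[-54, 26, 1]

state after step 3 := [-54, -54, -55]
4. SUB -> [-54, 1]
5. PUSH 26 -> [-54, 1, 26]
6. SWAP -> [-54, 26, 1]
7. DUP -> [-54, 26, 1, 1]
8. MUL -> [-54, 26, 1]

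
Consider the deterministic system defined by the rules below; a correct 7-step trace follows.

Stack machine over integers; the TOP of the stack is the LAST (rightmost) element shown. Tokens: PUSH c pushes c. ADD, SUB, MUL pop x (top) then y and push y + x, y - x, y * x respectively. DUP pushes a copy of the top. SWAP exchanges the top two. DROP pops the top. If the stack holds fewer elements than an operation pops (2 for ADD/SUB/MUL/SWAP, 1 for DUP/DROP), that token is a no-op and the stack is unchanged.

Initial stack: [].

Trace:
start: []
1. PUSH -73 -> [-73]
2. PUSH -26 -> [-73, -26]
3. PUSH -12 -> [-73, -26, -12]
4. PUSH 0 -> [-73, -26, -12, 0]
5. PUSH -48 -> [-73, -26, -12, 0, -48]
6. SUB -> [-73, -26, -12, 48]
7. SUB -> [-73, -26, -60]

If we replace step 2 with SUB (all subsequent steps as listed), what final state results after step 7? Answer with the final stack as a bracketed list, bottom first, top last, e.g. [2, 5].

(re-executing from step 2 with the substitution; state before step 2: [-73])
2. SUB -> [-73]
3. PUSH -12 -> [-73, -12]
4. PUSH 0 -> [-73, -12, 0]
5. PUSH -48 -> [-73, -12, 0, -48]
6. SUB -> [-73, -12, 48]
7. SUB -> [-73, -60]

[-73, -60]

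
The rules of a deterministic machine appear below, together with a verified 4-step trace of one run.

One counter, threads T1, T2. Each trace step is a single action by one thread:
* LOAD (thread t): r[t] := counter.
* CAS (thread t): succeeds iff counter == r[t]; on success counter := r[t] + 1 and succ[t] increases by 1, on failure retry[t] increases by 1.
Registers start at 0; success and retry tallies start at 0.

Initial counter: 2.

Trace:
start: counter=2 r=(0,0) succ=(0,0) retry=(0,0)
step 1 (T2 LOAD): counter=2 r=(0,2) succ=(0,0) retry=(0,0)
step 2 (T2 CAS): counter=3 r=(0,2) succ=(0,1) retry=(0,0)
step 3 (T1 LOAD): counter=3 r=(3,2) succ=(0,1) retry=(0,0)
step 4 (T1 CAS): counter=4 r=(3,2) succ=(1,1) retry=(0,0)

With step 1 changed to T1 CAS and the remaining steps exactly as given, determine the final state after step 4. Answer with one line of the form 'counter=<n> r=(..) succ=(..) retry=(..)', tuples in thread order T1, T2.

(re-executing from step 1 with the substitution; state before step 1: counter=2 r=(0,0) succ=(0,0) retry=(0,0))
step 1 (T1 CAS): counter=2 r=(0,0) succ=(0,0) retry=(1,0)
step 2 (T2 CAS): counter=2 r=(0,0) succ=(0,0) retry=(1,1)
step 3 (T1 LOAD): counter=2 r=(2,0) succ=(0,0) retry=(1,1)
step 4 (T1 CAS): counter=3 r=(2,0) succ=(1,0) retry=(1,1)

counter=3 r=(2,0) succ=(1,0) retry=(1,1)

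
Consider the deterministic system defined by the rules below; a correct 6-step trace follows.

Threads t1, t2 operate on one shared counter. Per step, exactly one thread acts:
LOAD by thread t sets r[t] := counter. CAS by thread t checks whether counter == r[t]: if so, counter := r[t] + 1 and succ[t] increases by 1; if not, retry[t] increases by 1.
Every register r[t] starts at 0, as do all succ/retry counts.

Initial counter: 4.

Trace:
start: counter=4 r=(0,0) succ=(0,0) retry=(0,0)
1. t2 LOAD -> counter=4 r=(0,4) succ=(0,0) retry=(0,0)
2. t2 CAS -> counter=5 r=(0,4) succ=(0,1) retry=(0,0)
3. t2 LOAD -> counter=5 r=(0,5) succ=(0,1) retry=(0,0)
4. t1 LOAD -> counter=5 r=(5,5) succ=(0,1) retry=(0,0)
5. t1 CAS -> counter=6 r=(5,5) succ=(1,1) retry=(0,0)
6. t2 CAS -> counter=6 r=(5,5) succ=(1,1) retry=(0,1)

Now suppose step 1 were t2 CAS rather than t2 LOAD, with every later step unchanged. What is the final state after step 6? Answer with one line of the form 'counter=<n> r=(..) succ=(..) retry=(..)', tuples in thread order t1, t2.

counter=5 r=(4,4) succ=(1,0) retry=(0,3)

(re-executing from step 1 with the substitution; state before step 1: counter=4 r=(0,0) succ=(0,0) retry=(0,0))
1. t2 CAS -> counter=4 r=(0,0) succ=(0,0) retry=(0,1)
2. t2 CAS -> counter=4 r=(0,0) succ=(0,0) retry=(0,2)
3. t2 LOAD -> counter=4 r=(0,4) succ=(0,0) retry=(0,2)
4. t1 LOAD -> counter=4 r=(4,4) succ=(0,0) retry=(0,2)
5. t1 CAS -> counter=5 r=(4,4) succ=(1,0) retry=(0,2)
6. t2 CAS -> counter=5 r=(4,4) succ=(1,0) retry=(0,3)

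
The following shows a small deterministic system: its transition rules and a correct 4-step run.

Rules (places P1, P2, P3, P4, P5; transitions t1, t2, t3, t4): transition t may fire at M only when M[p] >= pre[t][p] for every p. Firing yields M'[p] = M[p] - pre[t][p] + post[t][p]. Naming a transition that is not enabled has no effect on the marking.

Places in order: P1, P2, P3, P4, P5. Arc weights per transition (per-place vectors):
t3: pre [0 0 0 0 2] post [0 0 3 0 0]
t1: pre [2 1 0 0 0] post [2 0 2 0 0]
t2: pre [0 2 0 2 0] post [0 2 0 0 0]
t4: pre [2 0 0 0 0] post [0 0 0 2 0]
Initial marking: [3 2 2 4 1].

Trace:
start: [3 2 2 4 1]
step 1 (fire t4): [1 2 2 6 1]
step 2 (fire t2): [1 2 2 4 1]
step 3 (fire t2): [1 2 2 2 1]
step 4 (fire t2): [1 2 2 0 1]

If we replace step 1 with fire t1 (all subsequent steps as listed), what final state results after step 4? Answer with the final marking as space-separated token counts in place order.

(re-executing from step 1 with the substitution; state before step 1: [3 2 2 4 1])
step 1 (fire t1): [3 1 4 4 1]
step 2 (fire t2): [3 1 4 4 1]
step 3 (fire t2): [3 1 4 4 1]
step 4 (fire t2): [3 1 4 4 1]

3 1 4 4 1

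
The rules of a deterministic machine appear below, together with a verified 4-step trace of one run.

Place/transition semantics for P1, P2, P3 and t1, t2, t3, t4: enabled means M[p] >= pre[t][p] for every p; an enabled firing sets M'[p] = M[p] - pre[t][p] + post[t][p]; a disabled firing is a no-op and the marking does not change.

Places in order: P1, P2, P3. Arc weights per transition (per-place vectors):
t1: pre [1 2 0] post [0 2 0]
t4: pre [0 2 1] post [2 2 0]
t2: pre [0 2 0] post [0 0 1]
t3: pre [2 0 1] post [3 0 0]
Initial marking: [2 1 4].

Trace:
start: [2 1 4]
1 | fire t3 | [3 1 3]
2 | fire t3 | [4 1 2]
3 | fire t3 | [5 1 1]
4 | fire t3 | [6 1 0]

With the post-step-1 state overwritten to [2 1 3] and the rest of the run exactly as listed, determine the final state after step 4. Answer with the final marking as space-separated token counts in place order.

5 1 0

state after step 1 := [2 1 3]
2 | fire t3 | [3 1 2]
3 | fire t3 | [4 1 1]
4 | fire t3 | [5 1 0]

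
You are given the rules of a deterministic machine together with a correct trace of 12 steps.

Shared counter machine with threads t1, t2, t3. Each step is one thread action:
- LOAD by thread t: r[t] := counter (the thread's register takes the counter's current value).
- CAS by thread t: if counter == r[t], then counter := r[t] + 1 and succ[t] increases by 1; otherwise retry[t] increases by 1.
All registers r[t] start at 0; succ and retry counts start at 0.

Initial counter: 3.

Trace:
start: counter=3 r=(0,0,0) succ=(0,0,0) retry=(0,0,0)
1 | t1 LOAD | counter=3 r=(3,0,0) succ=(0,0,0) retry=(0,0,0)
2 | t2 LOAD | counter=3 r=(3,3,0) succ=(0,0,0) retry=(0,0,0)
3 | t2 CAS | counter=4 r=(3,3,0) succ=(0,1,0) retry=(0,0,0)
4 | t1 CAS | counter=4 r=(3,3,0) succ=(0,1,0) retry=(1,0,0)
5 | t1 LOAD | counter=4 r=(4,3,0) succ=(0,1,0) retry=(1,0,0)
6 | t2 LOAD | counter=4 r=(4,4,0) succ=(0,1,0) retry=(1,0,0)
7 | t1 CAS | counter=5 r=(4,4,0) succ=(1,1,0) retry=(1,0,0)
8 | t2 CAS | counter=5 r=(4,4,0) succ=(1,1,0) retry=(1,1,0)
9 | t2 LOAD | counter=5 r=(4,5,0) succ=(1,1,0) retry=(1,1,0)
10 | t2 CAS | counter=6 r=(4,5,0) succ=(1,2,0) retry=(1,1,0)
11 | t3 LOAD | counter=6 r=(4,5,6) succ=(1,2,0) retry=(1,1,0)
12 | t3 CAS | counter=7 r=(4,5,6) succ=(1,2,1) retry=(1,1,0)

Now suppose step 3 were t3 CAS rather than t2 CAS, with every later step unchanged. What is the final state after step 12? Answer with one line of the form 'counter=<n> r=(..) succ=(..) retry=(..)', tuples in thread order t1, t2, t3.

counter=7 r=(4,5,6) succ=(2,1,1) retry=(0,1,1)

(re-executing from step 3 with the substitution; state before step 3: counter=3 r=(3,3,0) succ=(0,0,0) retry=(0,0,0))
3 | t3 CAS | counter=3 r=(3,3,0) succ=(0,0,0) retry=(0,0,1)
4 | t1 CAS | counter=4 r=(3,3,0) succ=(1,0,0) retry=(0,0,1)
5 | t1 LOAD | counter=4 r=(4,3,0) succ=(1,0,0) retry=(0,0,1)
6 | t2 LOAD | counter=4 r=(4,4,0) succ=(1,0,0) retry=(0,0,1)
7 | t1 CAS | counter=5 r=(4,4,0) succ=(2,0,0) retry=(0,0,1)
8 | t2 CAS | counter=5 r=(4,4,0) succ=(2,0,0) retry=(0,1,1)
9 | t2 LOAD | counter=5 r=(4,5,0) succ=(2,0,0) retry=(0,1,1)
10 | t2 CAS | counter=6 r=(4,5,0) succ=(2,1,0) retry=(0,1,1)
11 | t3 LOAD | counter=6 r=(4,5,6) succ=(2,1,0) retry=(0,1,1)
12 | t3 CAS | counter=7 r=(4,5,6) succ=(2,1,1) retry=(0,1,1)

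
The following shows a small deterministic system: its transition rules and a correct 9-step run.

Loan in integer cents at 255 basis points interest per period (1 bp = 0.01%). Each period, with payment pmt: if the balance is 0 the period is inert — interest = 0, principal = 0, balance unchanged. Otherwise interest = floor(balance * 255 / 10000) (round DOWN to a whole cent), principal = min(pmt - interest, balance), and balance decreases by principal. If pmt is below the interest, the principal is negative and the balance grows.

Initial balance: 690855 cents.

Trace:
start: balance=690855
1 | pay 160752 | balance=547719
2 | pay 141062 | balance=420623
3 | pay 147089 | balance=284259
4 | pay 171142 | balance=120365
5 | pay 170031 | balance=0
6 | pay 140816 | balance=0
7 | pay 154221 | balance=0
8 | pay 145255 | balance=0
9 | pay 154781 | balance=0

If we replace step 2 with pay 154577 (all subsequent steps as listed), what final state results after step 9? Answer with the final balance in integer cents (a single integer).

0

(re-executing from step 2 with the substitution; state before step 2: balance=547719)
2 | pay 154577 | balance=407108
3 | pay 147089 | balance=270400
4 | pay 171142 | balance=106153
5 | pay 170031 | balance=0
6 | pay 140816 | balance=0
7 | pay 154221 | balance=0
8 | pay 145255 | balance=0
9 | pay 154781 | balance=0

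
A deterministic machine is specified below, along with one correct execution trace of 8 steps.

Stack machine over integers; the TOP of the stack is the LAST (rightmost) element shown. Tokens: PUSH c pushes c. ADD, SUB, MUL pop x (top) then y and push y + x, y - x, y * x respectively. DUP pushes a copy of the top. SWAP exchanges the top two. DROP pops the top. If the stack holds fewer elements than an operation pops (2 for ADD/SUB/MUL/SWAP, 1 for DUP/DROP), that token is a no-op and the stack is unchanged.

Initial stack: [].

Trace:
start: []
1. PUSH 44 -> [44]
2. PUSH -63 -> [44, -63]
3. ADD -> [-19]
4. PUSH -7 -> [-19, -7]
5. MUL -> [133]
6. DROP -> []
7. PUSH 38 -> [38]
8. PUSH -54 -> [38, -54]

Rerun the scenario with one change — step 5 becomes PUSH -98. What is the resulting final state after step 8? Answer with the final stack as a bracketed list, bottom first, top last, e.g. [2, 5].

(re-executing from step 5 with the substitution; state before step 5: [-19, -7])
5. PUSH -98 -> [-19, -7, -98]
6. DROP -> [-19, -7]
7. PUSH 38 -> [-19, -7, 38]
8. PUSH -54 -> [-19, -7, 38, -54]

[-19, -7, 38, -54]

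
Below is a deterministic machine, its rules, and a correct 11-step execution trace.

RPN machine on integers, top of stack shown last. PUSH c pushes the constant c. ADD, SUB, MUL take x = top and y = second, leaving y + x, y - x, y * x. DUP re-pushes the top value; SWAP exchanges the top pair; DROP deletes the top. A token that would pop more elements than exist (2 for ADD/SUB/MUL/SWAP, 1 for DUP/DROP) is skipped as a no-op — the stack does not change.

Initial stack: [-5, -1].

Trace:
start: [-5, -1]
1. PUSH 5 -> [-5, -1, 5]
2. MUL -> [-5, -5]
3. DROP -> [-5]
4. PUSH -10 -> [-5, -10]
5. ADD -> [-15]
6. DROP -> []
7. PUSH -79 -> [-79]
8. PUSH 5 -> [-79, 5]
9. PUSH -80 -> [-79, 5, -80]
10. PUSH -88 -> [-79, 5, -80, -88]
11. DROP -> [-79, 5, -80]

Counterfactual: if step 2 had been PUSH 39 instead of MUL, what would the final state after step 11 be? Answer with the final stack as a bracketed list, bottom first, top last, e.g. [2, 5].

(re-executing from step 2 with the substitution; state before step 2: [-5, -1, 5])
2. PUSH 39 -> [-5, -1, 5, 39]
3. DROP -> [-5, -1, 5]
4. PUSH -10 -> [-5, -1, 5, -10]
5. ADD -> [-5, -1, -5]
6. DROP -> [-5, -1]
7. PUSH -79 -> [-5, -1, -79]
8. PUSH 5 -> [-5, -1, -79, 5]
9. PUSH -80 -> [-5, -1, -79, 5, -80]
10. PUSH -88 -> [-5, -1, -79, 5, -80, -88]
11. DROP -> [-5, -1, -79, 5, -80]

[-5, -1, -79, 5, -80]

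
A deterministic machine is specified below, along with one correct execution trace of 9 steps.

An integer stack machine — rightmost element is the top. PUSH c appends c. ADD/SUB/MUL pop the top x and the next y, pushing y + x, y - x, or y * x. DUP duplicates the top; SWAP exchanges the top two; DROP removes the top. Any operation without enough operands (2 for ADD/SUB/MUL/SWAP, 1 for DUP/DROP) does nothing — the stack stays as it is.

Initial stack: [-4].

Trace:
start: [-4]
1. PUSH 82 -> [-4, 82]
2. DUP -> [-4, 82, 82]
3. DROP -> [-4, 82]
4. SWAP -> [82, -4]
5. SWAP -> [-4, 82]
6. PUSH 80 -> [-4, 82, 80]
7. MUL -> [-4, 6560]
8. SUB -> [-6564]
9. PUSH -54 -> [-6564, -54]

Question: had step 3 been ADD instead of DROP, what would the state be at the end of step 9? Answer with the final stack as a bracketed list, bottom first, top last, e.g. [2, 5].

[-13124, -54]

(re-executing from step 3 with the substitution; state before step 3: [-4, 82, 82])
3. ADD -> [-4, 164]
4. SWAP -> [164, -4]
5. SWAP -> [-4, 164]
6. PUSH 80 -> [-4, 164, 80]
7. MUL -> [-4, 13120]
8. SUB -> [-13124]
9. PUSH -54 -> [-13124, -54]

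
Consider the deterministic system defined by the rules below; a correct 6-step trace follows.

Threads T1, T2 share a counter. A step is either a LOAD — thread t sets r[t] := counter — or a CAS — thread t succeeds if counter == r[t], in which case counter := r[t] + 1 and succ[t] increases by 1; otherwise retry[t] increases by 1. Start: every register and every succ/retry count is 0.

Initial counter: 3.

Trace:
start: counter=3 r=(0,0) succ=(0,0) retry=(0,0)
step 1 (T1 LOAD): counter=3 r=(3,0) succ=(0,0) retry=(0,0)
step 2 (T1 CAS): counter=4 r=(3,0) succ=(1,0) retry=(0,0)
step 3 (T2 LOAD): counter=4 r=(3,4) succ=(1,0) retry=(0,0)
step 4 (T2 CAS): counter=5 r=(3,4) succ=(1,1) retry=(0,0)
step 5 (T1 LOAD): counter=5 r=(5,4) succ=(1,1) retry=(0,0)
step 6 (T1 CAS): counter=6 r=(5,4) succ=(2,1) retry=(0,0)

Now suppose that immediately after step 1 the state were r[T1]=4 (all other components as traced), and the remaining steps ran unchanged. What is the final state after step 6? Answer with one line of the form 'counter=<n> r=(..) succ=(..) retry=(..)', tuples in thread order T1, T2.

state after step 1 := counter=3 r=(4,0) succ=(0,0) retry=(0,0)
step 2 (T1 CAS): counter=3 r=(4,0) succ=(0,0) retry=(1,0)
step 3 (T2 LOAD): counter=3 r=(4,3) succ=(0,0) retry=(1,0)
step 4 (T2 CAS): counter=4 r=(4,3) succ=(0,1) retry=(1,0)
step 5 (T1 LOAD): counter=4 r=(4,3) succ=(0,1) retry=(1,0)
step 6 (T1 CAS): counter=5 r=(4,3) succ=(1,1) retry=(1,0)

counter=5 r=(4,3) succ=(1,1) retry=(1,0)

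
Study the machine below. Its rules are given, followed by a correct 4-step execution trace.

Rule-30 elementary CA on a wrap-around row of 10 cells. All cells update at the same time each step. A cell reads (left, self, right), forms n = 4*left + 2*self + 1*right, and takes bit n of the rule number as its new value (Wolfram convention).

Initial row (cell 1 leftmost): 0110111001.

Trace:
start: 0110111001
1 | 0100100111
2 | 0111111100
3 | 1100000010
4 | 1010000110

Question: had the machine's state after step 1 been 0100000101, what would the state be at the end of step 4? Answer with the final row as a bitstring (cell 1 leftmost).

state after step 1 := 0100000101
2 | 0110001101
3 | 0101011001
4 | 0101010111

0101010111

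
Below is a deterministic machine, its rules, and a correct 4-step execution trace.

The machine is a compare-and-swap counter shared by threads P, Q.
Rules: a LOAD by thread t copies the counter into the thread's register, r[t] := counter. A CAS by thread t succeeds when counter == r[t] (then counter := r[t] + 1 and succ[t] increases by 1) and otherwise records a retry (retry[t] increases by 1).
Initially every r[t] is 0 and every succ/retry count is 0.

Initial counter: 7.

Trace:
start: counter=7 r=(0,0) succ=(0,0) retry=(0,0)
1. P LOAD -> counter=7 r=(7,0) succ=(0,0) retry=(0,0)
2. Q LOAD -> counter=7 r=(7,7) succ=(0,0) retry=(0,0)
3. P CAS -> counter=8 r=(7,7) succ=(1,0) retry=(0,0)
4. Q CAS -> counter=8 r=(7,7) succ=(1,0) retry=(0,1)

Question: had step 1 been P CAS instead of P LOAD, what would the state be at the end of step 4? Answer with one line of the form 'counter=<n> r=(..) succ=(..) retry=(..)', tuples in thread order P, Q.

counter=8 r=(0,7) succ=(0,1) retry=(2,0)

(re-executing from step 1 with the substitution; state before step 1: counter=7 r=(0,0) succ=(0,0) retry=(0,0))
1. P CAS -> counter=7 r=(0,0) succ=(0,0) retry=(1,0)
2. Q LOAD -> counter=7 r=(0,7) succ=(0,0) retry=(1,0)
3. P CAS -> counter=7 r=(0,7) succ=(0,0) retry=(2,0)
4. Q CAS -> counter=8 r=(0,7) succ=(0,1) retry=(2,0)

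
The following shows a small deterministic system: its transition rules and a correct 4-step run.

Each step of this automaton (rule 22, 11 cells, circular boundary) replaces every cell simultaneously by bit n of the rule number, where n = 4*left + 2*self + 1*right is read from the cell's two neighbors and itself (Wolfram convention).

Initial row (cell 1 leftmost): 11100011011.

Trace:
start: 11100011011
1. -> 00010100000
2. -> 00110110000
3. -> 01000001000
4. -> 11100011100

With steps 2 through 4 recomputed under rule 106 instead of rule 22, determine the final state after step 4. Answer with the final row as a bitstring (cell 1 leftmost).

(re-executing steps 2..4 under rule 106; state before step 2: 00010100000)
2. -> 00101000000
3. -> 01010000000
4. -> 10100000000

10100000000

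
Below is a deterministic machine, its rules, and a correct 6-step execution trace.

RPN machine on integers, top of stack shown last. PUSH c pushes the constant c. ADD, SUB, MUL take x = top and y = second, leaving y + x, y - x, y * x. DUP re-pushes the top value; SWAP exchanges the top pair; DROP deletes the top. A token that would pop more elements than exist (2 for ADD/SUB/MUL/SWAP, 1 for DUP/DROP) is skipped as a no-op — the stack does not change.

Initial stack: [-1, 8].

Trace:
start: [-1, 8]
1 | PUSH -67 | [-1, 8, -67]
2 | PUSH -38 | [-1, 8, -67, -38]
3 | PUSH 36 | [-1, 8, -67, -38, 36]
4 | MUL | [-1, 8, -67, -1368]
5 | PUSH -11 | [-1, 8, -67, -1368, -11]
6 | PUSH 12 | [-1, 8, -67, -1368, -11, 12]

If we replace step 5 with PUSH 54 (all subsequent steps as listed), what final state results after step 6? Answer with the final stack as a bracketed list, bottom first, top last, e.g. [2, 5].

(re-executing from step 5 with the substitution; state before step 5: [-1, 8, -67, -1368])
5 | PUSH 54 | [-1, 8, -67, -1368, 54]
6 | PUSH 12 | [-1, 8, -67, -1368, 54, 12]

[-1, 8, -67, -1368, 54, 12]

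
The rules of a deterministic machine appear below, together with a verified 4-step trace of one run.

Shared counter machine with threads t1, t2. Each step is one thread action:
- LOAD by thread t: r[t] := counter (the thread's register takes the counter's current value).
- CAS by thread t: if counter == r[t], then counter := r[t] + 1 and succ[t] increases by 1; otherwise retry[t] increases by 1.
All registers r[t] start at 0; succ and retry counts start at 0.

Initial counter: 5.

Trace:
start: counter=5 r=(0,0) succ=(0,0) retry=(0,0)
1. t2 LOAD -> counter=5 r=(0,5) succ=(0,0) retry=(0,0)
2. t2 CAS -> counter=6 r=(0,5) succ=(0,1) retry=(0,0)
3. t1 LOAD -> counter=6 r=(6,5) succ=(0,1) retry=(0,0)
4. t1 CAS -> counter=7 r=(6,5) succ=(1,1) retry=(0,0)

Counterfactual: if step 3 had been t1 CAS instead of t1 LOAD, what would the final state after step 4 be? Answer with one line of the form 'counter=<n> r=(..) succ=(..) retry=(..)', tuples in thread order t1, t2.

counter=6 r=(0,5) succ=(0,1) retry=(2,0)

(re-executing from step 3 with the substitution; state before step 3: counter=6 r=(0,5) succ=(0,1) retry=(0,0))
3. t1 CAS -> counter=6 r=(0,5) succ=(0,1) retry=(1,0)
4. t1 CAS -> counter=6 r=(0,5) succ=(0,1) retry=(2,0)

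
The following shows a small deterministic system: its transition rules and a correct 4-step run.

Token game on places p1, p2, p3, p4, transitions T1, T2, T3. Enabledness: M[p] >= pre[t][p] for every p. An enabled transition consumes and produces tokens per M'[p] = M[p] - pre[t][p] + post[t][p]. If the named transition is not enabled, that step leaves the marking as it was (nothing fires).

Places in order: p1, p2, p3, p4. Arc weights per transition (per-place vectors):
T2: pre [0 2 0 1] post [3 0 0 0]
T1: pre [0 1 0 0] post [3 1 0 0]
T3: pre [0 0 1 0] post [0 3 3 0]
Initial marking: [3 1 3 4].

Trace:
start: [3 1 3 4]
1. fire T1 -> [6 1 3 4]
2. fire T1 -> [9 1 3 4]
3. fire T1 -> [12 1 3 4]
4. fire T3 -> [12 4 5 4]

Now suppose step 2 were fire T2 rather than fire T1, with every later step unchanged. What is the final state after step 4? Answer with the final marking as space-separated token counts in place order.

(re-executing from step 2 with the substitution; state before step 2: [6 1 3 4])
2. fire T2 -> [6 1 3 4]
3. fire T1 -> [9 1 3 4]
4. fire T3 -> [9 4 5 4]

9 4 5 4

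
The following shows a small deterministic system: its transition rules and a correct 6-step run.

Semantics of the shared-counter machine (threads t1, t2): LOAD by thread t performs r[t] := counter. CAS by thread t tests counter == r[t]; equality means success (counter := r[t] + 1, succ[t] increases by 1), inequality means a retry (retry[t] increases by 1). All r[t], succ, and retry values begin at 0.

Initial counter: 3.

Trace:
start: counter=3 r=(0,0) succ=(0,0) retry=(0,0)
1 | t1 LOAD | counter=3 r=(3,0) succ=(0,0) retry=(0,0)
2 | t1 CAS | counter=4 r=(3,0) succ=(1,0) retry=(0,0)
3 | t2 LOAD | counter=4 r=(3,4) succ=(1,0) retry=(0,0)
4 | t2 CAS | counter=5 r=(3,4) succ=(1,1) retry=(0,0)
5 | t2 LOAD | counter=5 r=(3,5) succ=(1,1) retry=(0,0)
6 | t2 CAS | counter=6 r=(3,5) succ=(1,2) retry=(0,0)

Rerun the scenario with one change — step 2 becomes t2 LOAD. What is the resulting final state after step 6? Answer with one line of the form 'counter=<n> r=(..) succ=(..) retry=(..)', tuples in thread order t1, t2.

(re-executing from step 2 with the substitution; state before step 2: counter=3 r=(3,0) succ=(0,0) retry=(0,0))
2 | t2 LOAD | counter=3 r=(3,3) succ=(0,0) retry=(0,0)
3 | t2 LOAD | counter=3 r=(3,3) succ=(0,0) retry=(0,0)
4 | t2 CAS | counter=4 r=(3,3) succ=(0,1) retry=(0,0)
5 | t2 LOAD | counter=4 r=(3,4) succ=(0,1) retry=(0,0)
6 | t2 CAS | counter=5 r=(3,4) succ=(0,2) retry=(0,0)

counter=5 r=(3,4) succ=(0,2) retry=(0,0)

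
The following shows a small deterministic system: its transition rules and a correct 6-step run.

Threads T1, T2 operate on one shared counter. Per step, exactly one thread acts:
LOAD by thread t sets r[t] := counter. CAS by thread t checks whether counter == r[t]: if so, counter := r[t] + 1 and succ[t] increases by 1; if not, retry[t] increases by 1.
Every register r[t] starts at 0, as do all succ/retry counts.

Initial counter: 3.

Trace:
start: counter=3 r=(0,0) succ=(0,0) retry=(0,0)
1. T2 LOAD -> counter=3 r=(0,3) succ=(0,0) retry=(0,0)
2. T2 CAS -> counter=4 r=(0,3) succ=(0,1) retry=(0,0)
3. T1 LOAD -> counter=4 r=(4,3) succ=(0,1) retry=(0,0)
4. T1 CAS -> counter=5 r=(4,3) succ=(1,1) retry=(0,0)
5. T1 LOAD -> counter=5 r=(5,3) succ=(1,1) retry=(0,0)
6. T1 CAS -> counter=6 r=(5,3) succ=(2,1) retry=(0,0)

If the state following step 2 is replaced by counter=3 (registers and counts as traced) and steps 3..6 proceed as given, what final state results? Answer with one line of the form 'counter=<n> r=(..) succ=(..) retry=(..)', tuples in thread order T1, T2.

counter=5 r=(4,3) succ=(2,1) retry=(0,0)

state after step 2 := counter=3 r=(0,3) succ=(0,1) retry=(0,0)
3. T1 LOAD -> counter=3 r=(3,3) succ=(0,1) retry=(0,0)
4. T1 CAS -> counter=4 r=(3,3) succ=(1,1) retry=(0,0)
5. T1 LOAD -> counter=4 r=(4,3) succ=(1,1) retry=(0,0)
6. T1 CAS -> counter=5 r=(4,3) succ=(2,1) retry=(0,0)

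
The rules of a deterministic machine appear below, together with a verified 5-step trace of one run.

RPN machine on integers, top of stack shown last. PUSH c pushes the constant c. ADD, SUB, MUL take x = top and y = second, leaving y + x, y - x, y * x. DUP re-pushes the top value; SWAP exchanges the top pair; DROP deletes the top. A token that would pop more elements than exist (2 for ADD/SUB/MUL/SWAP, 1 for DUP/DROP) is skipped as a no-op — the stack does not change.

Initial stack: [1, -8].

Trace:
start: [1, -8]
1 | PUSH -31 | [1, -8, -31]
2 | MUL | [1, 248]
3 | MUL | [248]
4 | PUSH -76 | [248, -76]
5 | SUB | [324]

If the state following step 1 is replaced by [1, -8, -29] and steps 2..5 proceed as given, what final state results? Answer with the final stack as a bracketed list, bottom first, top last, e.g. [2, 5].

state after step 1 := [1, -8, -29]
2 | MUL | [1, 232]
3 | MUL | [232]
4 | PUSH -76 | [232, -76]
5 | SUB | [308]

[308]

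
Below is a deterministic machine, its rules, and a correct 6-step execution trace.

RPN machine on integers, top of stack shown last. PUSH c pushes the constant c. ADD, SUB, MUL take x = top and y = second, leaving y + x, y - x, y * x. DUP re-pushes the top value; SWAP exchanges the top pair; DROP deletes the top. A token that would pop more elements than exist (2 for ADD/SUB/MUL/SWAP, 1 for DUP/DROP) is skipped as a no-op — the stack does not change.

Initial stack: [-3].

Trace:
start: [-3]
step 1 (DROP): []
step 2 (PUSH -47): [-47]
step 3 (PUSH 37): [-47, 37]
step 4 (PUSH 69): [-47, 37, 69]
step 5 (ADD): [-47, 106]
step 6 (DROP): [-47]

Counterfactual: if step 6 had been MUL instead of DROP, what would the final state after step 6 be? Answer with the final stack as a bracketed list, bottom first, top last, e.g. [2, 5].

[-4982]

(re-executing from step 6 with the substitution; state before step 6: [-47, 106])
step 6 (MUL): [-4982]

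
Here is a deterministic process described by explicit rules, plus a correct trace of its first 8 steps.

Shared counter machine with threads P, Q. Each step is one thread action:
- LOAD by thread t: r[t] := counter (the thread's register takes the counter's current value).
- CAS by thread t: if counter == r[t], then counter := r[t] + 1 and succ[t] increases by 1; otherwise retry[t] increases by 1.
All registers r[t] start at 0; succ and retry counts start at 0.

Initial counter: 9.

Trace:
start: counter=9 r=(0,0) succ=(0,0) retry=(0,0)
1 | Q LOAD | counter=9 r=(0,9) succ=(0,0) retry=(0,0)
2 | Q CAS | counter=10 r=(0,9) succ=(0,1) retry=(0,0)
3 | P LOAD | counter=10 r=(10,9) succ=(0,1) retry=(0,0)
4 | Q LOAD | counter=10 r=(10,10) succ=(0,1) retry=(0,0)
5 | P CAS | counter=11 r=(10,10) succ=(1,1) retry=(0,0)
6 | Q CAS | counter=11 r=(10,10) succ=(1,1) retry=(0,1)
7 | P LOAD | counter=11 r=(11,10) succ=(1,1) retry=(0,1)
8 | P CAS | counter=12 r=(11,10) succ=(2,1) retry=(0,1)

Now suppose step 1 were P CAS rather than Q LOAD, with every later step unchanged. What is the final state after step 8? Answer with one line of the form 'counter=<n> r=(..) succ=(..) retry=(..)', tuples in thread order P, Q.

(re-executing from step 1 with the substitution; state before step 1: counter=9 r=(0,0) succ=(0,0) retry=(0,0))
1 | P CAS | counter=9 r=(0,0) succ=(0,0) retry=(1,0)
2 | Q CAS | counter=9 r=(0,0) succ=(0,0) retry=(1,1)
3 | P LOAD | counter=9 r=(9,0) succ=(0,0) retry=(1,1)
4 | Q LOAD | counter=9 r=(9,9) succ=(0,0) retry=(1,1)
5 | P CAS | counter=10 r=(9,9) succ=(1,0) retry=(1,1)
6 | Q CAS | counter=10 r=(9,9) succ=(1,0) retry=(1,2)
7 | P LOAD | counter=10 r=(10,9) succ=(1,0) retry=(1,2)
8 | P CAS | counter=11 r=(10,9) succ=(2,0) retry=(1,2)

counter=11 r=(10,9) succ=(2,0) retry=(1,2)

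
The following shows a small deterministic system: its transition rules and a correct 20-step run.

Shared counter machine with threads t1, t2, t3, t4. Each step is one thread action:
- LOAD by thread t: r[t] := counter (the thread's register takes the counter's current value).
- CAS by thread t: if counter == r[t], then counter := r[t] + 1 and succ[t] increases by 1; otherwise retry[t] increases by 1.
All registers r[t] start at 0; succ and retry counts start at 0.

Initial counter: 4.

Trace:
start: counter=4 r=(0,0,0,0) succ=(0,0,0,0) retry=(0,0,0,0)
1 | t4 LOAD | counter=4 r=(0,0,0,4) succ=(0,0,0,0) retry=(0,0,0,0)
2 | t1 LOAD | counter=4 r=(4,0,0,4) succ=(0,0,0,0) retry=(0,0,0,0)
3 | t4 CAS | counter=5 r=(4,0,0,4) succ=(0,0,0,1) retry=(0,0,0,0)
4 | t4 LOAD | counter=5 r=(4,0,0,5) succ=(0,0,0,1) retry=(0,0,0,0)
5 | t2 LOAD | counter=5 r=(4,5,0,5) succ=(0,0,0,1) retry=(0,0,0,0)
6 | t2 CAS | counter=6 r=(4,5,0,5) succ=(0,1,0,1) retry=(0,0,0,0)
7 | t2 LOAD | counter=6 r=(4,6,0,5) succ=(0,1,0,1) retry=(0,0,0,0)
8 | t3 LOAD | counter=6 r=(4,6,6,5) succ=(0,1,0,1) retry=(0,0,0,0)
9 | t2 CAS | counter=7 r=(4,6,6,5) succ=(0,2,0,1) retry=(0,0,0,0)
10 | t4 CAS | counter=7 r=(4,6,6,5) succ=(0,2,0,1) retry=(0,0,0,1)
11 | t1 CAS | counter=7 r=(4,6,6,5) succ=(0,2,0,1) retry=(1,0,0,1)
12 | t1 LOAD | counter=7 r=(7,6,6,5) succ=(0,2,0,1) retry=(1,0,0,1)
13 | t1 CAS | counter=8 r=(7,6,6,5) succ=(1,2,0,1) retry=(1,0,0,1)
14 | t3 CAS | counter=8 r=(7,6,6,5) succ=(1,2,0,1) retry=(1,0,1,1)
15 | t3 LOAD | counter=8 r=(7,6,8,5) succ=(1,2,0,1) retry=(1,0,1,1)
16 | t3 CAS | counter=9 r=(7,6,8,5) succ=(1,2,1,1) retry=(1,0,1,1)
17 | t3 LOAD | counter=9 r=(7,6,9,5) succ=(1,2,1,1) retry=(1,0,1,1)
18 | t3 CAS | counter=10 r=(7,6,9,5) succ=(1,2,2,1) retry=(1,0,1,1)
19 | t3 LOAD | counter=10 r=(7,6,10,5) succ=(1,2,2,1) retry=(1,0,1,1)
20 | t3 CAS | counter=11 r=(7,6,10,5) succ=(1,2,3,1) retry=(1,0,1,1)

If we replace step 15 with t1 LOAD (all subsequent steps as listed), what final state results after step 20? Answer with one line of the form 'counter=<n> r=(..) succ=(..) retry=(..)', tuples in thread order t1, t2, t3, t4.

(re-executing from step 15 with the substitution; state before step 15: counter=8 r=(7,6,6,5) succ=(1,2,0,1) retry=(1,0,1,1))
15 | t1 LOAD | counter=8 r=(8,6,6,5) succ=(1,2,0,1) retry=(1,0,1,1)
16 | t3 CAS | counter=8 r=(8,6,6,5) succ=(1,2,0,1) retry=(1,0,2,1)
17 | t3 LOAD | counter=8 r=(8,6,8,5) succ=(1,2,0,1) retry=(1,0,2,1)
18 | t3 CAS | counter=9 r=(8,6,8,5) succ=(1,2,1,1) retry=(1,0,2,1)
19 | t3 LOAD | counter=9 r=(8,6,9,5) succ=(1,2,1,1) retry=(1,0,2,1)
20 | t3 CAS | counter=10 r=(8,6,9,5) succ=(1,2,2,1) retry=(1,0,2,1)

counter=10 r=(8,6,9,5) succ=(1,2,2,1) retry=(1,0,2,1)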